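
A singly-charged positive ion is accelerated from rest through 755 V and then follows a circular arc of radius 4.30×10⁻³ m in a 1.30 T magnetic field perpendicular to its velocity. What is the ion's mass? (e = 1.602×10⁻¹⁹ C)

m ≈ 3.32×10⁻²⁷ kg

Combine |q|V = ½mv² and r = mv/(|q|B): eliminate v to get m = qB²r²/(2V).
m = (1.602×10⁻¹⁹)(1.30)²(4.30×10⁻³)²/(2·755) ≈ 3.32×10⁻²⁷ kg.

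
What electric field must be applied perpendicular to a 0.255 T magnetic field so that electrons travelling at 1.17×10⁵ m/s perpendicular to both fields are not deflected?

For straight-line motion qE = qvB, so E = vB.
E = 1.17×10⁵ × 0.255 = 2.98×10⁴ V/m.

E = 2.98×10⁴ V/m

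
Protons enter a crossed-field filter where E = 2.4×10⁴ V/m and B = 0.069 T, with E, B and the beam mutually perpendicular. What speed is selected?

Straight-line motion ⇒ electric and magnetic forces cancel, so E = vB.
v = E/B = 2.4×10⁴/0.069 = 3.5×10⁵ m/s.

v = 3.5×10⁵ m/s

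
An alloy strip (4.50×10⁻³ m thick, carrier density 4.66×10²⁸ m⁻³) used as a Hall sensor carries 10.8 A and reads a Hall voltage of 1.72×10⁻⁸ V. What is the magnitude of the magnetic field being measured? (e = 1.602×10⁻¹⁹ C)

From V_H = IB/(n e t), B = V_H n e t / I.
B = (1.72×10⁻⁸)(4.66×10²⁸)(1.602×10⁻¹⁹)(4.50×10⁻³)/10.8 ≈ 0.0535 T.

B ≈ 0.0535 T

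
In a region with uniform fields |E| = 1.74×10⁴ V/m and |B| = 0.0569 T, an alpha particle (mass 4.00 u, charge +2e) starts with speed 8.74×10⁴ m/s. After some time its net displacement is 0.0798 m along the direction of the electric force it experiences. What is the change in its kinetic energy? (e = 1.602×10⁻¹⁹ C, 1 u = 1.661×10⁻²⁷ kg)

ΔKE ≈ 4.45×10⁻¹⁶ J

The magnetic force is always ⟂ v and does no work; only the electric force changes KE.
ΔKE = F_E · d = |q|E d = (3.204×10⁻¹⁹)(1.74×10⁴)(0.0798) ≈ 4.45×10⁻¹⁶ J.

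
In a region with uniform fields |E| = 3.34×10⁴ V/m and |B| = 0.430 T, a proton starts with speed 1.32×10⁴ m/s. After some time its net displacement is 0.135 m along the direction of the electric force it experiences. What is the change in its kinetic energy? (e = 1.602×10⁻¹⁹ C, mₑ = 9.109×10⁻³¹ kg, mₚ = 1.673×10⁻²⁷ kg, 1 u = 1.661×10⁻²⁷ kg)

The magnetic force is always ⟂ v and does no work; only the electric force changes KE.
ΔKE = F_E · d = |q|E d = (1.602×10⁻¹⁹)(3.34×10⁴)(0.135) ≈ 7.22×10⁻¹⁶ J.

ΔKE ≈ 7.22×10⁻¹⁶ J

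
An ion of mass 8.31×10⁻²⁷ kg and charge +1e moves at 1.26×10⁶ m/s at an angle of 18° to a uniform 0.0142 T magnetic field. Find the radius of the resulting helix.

r ≈ 1.42 m

v⊥ = v sinθ = 1.26×10⁶·sin18° ≈ 3.894×10⁵ m/s.
r = m v⊥/(|q|B) = (8.31×10⁻²⁷)(3.894×10⁵)/((1.602×10⁻¹⁹)(0.0142)) ≈ 1.42 m.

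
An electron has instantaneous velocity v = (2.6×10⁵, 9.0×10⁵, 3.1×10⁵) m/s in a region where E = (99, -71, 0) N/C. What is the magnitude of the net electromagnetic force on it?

Only an electric field acts, so F = qE = (−1.602×10⁻¹⁹ C)·(99.0, -71.0, 0) = (-1.59×10⁻¹⁷, 1.14×10⁻¹⁷, 0) N.
|F| = 1.95×10⁻¹⁷ N.

|F| ≈ 1.95×10⁻¹⁷ N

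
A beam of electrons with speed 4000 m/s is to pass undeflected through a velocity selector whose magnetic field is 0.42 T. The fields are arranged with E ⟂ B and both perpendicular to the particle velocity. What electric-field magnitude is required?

E = 1700 V/m

For straight-line motion qE = qvB, so E = vB.
E = 4000 × 0.42 = 1700 V/m.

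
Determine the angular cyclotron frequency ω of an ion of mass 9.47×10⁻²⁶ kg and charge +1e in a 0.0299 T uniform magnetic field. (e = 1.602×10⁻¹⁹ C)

ω = |q|B/m.
ω = (1.602×10⁻¹⁹)(0.0299)/9.47×10⁻²⁶ ≈ 5.06×10⁴ rad/s.

ω ≈ 5.06×10⁴ rad/s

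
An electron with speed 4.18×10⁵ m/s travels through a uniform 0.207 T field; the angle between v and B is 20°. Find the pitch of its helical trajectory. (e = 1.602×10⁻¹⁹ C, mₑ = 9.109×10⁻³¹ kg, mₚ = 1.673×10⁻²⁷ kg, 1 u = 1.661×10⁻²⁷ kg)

p ≈ 6.78×10⁻⁵ m

v∥ = v cosθ = 4.18×10⁵·cos20° ≈ 3.928×10⁵ m/s.
T = 2πm/(|q|B) = 2π(9.109×10⁻³¹)/((1.602×10⁻¹⁹)(0.207)) ≈ 1.726×10⁻¹⁰ s.
pitch = v∥ T = (3.928×10⁵)(1.726×10⁻¹⁰) ≈ 6.78×10⁻⁵ m.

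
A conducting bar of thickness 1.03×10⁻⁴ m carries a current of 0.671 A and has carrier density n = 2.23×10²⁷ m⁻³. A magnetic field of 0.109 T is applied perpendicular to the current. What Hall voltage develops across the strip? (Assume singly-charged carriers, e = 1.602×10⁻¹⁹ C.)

V_H = IB/(n e t).
V_H = (0.671)(0.109)/((2.23×10²⁷)(1.602×10⁻¹⁹)(1.03×10⁻⁴)) ≈ 1.99×10⁻⁶ V.

V_H ≈ 1.99×10⁻⁶ V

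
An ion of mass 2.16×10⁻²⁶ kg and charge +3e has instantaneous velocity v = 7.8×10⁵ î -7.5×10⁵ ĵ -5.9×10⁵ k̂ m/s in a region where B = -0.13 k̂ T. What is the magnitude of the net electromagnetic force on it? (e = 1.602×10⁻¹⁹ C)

|F| ≈ 6.76×10⁻¹⁴ N

v×B = (9.75×10⁴, 1.01×10⁵, 0) N/C.
F = q v×B = (4.806×10⁻¹⁹ C)·(9.75×10⁴, 1.01×10⁵, 0) = (4.69×10⁻¹⁴, 4.87×10⁻¹⁴, 0) N.
|F| = 6.76×10⁻¹⁴ N.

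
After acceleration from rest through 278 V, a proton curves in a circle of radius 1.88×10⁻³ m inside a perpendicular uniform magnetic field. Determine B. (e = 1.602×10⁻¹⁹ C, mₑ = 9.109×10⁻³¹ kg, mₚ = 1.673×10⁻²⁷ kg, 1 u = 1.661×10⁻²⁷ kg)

B ≈ 1.28 T

v = √(2|q|V/m) = √(2·1.602×10⁻¹⁹·278/1.673×10⁻²⁷) ≈ 2.307×10⁵ m/s.
B = mv/(|q|r) = (1.673×10⁻²⁷)(2.307×10⁵)/((1.602×10⁻¹⁹)(1.88×10⁻³)) ≈ 1.28 T.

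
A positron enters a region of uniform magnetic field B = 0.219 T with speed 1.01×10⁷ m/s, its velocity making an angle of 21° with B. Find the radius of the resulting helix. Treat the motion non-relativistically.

v⊥ = v sinθ = 1.01×10⁷·sin21° ≈ 3.620×10⁶ m/s.
r = m v⊥/(|q|B) = (9.109×10⁻³¹)(3.620×10⁶)/((1.602×10⁻¹⁹)(0.219)) ≈ 9.40×10⁻⁵ m.

r ≈ 9.40×10⁻⁵ m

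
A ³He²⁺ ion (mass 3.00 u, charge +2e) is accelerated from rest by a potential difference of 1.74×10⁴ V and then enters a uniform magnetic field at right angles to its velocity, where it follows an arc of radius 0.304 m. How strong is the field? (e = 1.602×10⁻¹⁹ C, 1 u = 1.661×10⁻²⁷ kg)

v = √(2|q|V/m) = √(2·3.204×10⁻¹⁹·1.74×10⁴/4.983×10⁻²⁷) ≈ 1.496×10⁶ m/s.
B = mv/(|q|r) = (4.983×10⁻²⁷)(1.496×10⁶)/((3.204×10⁻¹⁹)(0.304)) ≈ 0.0765 T.

B ≈ 0.0765 T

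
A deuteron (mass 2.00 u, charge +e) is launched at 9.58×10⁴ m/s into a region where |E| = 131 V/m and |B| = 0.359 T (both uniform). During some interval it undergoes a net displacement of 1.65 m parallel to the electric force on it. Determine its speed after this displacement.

B does no work; ΔKE = |q|E d.
½mv_f² = ½mv₀² + |q|Ed = ½(3.322×10⁻²⁷)(9.58×10⁴)² + (1.602×10⁻¹⁹)(131)(1.65) ≈ 1.524×10⁻¹⁷ J + 3.463×10⁻¹⁷ J ≈ 4.987×10⁻¹⁷ J.
v_f = √(2·4.987×10⁻¹⁷/3.322×10⁻²⁷) ≈ 1.73×10⁵ m/s.

v_f ≈ 1.73×10⁵ m/s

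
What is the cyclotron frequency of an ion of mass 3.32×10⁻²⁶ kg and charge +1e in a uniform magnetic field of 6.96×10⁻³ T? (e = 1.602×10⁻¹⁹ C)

f ≈ 5350 Hz

f = |q|B/(2πm).
f = (1.602×10⁻¹⁹)(6.96×10⁻³)/(2π·3.32×10⁻²⁶) ≈ 5350 Hz.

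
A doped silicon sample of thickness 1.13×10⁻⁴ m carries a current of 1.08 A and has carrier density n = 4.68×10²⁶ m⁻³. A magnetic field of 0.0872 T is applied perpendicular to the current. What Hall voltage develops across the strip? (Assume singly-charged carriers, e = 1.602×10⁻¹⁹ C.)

V_H = IB/(n e t).
V_H = (1.08)(0.0872)/((4.68×10²⁶)(1.602×10⁻¹⁹)(1.13×10⁻⁴)) ≈ 1.11×10⁻⁵ V.

V_H ≈ 1.11×10⁻⁵ V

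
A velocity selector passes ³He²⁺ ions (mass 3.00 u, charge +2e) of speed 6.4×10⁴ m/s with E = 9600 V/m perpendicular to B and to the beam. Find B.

B = 0.15 T

Balance of forces in the selector: qE = qvB ⇒ B = E/v.
B = 9600/6.4×10⁴ = 0.15 T.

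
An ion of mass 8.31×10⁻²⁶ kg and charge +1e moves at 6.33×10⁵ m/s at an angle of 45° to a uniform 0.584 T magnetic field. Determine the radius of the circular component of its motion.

v⊥ = v sinθ = 6.33×10⁵·sin45° ≈ 4.476×10⁵ m/s.
r = m v⊥/(|q|B) = (8.31×10⁻²⁶)(4.476×10⁵)/((1.602×10⁻¹⁹)(0.584)) ≈ 0.398 m.

r ≈ 0.398 m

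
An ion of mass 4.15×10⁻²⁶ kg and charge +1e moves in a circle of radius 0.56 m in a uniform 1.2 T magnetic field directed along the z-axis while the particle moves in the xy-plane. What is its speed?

v ≈ 2.6×10⁶ m/s

From |q|vB = mv²/r, v = |q|Br/m.
v = (1.602×10⁻¹⁹)(1.2)(0.56)/4.15×10⁻²⁶ ≈ 2.6×10⁶ m/s.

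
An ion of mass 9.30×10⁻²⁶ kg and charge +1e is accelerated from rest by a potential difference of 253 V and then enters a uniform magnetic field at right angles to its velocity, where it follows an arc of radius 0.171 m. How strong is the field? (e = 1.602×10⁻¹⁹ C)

v = √(2|q|V/m) = √(2·1.602×10⁻¹⁹·253/9.30×10⁻²⁶) ≈ 2.952×10⁴ m/s.
B = mv/(|q|r) = (9.30×10⁻²⁶)(2.952×10⁴)/((1.602×10⁻¹⁹)(0.171)) ≈ 0.100 T.

B ≈ 0.100 T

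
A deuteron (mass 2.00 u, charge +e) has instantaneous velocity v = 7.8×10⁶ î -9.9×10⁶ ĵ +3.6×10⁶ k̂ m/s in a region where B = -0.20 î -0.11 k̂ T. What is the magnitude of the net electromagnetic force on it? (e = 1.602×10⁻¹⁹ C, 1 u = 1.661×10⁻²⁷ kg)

v×B = (1.09×10⁶, 1.38×10⁵, -1.98×10⁶) N/C.
F = q v×B = (1.602×10⁻¹⁹ C)·(1.09×10⁶, 1.38×10⁵, -1.98×10⁶) = (1.74×10⁻¹³, 2.21×10⁻¹⁴, -3.17×10⁻¹³) N.
|F| = 3.63×10⁻¹³ N.

|F| ≈ 3.63×10⁻¹³ N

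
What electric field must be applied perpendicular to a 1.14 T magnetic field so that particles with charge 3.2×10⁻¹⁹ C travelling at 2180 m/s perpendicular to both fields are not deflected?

For straight-line motion qE = qvB, so E = vB.
E = 2180 × 1.14 = 2490 V/m.

E = 2490 V/m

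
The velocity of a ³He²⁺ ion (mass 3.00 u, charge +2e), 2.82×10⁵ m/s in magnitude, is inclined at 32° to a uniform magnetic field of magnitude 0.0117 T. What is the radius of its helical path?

r ≈ 0.199 m

v⊥ = v sinθ = 2.82×10⁵·sin32° ≈ 1.494×10⁵ m/s.
r = m v⊥/(|q|B) = (4.983×10⁻²⁷)(1.494×10⁵)/((3.204×10⁻¹⁹)(0.0117)) ≈ 0.199 m.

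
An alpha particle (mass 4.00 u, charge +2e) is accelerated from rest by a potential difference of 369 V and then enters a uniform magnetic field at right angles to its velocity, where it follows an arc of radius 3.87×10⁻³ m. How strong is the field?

v = √(2|q|V/m) = √(2·3.204×10⁻¹⁹·369/6.644×10⁻²⁷) ≈ 1.887×10⁵ m/s.
B = mv/(|q|r) = (6.644×10⁻²⁷)(1.887×10⁵)/((3.204×10⁻¹⁹)(3.87×10⁻³)) ≈ 1.01 T.

B ≈ 1.01 T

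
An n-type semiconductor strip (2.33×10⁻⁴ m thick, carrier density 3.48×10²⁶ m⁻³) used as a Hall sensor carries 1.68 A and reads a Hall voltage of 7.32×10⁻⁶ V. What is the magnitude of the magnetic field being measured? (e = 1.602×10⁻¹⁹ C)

B ≈ 0.0566 T

From V_H = IB/(n e t), B = V_H n e t / I.
B = (7.32×10⁻⁶)(3.48×10²⁶)(1.602×10⁻¹⁹)(2.33×10⁻⁴)/1.68 ≈ 0.0566 T.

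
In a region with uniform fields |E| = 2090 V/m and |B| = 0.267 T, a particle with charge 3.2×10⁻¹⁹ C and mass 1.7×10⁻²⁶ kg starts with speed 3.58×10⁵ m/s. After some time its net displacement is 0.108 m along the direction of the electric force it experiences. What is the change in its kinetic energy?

ΔKE ≈ 7.22×10⁻¹⁷ J

The magnetic force is always ⟂ v and does no work; only the electric force changes KE.
ΔKE = F_E · d = |q|E d = (3.2×10⁻¹⁹)(2090)(0.108) ≈ 7.22×10⁻¹⁷ J.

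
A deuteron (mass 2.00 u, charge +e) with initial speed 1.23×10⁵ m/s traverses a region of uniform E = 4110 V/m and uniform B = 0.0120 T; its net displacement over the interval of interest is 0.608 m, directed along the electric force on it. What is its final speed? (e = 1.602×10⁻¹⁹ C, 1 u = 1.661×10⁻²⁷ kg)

v_f ≈ 5.06×10⁵ m/s

B does no work; ΔKE = |q|E d.
½mv_f² = ½mv₀² + |q|Ed = ½(3.322×10⁻²⁷)(1.23×10⁵)² + (1.602×10⁻¹⁹)(4110)(0.608) ≈ 2.513×10⁻¹⁷ J + 4.003×10⁻¹⁶ J ≈ 4.254×10⁻¹⁶ J.
v_f = √(2·4.254×10⁻¹⁶/3.322×10⁻²⁷) ≈ 5.06×10⁵ m/s.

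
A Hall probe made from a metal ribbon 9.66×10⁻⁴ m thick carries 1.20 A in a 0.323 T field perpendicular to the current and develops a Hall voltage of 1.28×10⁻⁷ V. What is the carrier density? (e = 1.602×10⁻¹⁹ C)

n ≈ 1.96×10²⁸ m⁻³

From V_H = IB/(n e t), n = IB/(V_H e t).
n = (1.20)(0.323)/((1.28×10⁻⁷)(1.602×10⁻¹⁹)(9.66×10⁻⁴)) ≈ 1.96×10²⁸ m⁻³.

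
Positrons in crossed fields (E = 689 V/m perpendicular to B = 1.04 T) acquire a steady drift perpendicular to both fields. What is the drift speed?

v_d ≈ 662 m/s

The E×B drift speed is v_d = E/B.
v_d = 689/1.04 = 662 m/s.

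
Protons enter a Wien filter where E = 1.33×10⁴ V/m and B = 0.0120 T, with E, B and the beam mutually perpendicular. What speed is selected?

Zero net Lorentz force requires |qE| = |q v×B|, i.e. E = vB.
v = E/B = 1.33×10⁴/0.0120 = 1.11×10⁶ m/s.

v = 1.11×10⁶ m/s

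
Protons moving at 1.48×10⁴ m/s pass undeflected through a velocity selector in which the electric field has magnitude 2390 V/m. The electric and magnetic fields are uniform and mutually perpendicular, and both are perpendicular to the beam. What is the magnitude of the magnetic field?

Balance of forces in the selector: qE = qvB ⇒ B = E/v.
B = 2390/1.48×10⁴ = 0.161 T.

B = 0.161 T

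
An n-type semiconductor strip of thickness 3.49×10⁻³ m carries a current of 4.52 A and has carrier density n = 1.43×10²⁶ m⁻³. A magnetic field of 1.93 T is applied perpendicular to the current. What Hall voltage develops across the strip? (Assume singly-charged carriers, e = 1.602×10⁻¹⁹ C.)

V_H = IB/(n e t).
V_H = (4.52)(1.93)/((1.43×10²⁶)(1.602×10⁻¹⁹)(3.49×10⁻³)) ≈ 1.09×10⁻⁴ V.

V_H ≈ 1.09×10⁻⁴ V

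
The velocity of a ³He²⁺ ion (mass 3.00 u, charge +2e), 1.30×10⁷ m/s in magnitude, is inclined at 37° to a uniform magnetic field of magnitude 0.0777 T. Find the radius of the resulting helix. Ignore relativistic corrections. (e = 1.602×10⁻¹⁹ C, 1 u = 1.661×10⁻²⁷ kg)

r ≈ 1.57 m

v⊥ = v sinθ = 1.30×10⁷·sin37° ≈ 7.824×10⁶ m/s.
r = m v⊥/(|q|B) = (4.983×10⁻²⁷)(7.824×10⁶)/((3.204×10⁻¹⁹)(0.0777)) ≈ 1.57 m.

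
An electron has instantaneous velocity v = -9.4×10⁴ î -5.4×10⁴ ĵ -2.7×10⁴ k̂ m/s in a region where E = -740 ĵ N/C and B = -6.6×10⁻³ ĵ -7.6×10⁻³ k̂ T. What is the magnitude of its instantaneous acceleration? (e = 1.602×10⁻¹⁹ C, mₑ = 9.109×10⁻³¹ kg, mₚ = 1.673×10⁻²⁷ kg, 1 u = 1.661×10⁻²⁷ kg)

v×B = (232, -714, 620) N/C.
E + v×B = (232, -1450, 620) N/C.
F = q(E + v×B) = (−1.602×10⁻¹⁹ C)·(232, -1450, 620) = (-3.72×10⁻¹⁷, 2.33×10⁻¹⁶, -9.94×10⁻¹⁷) N.
|a| = |F|/m = 2.560×10⁻¹⁶/9.109×10⁻³¹ ≈ 2.81×10¹⁴ m/s².

|a| ≈ 2.81×10¹⁴ m/s²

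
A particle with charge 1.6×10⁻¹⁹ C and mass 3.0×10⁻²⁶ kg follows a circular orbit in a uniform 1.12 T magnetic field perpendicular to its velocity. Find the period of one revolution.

The cyclotron period depends only on m, q, B: T = 2πm/(|q|B).
T = 2π(3.0×10⁻²⁶)/((1.6×10⁻¹⁹)(1.12)) ≈ 1.05×10⁻⁶ s.

T ≈ 1.05×10⁻⁶ s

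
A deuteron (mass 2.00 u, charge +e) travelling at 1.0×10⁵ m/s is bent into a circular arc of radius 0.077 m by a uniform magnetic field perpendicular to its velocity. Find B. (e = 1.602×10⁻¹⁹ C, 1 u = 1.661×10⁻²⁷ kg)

From |q|vB = mv²/r, B = mv/(|q|r).
B = (3.322×10⁻²⁷)(1.0×10⁵)/((1.602×10⁻¹⁹)(0.077)) ≈ 0.027 T.

B ≈ 0.027 T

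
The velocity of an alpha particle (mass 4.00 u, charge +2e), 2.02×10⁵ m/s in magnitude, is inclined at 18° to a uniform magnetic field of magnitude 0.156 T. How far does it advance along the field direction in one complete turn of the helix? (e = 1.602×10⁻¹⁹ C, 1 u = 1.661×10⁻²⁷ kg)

v∥ = v cosθ = 2.02×10⁵·cos18° ≈ 1.921×10⁵ m/s.
T = 2πm/(|q|B) = 2π(6.644×10⁻²⁷)/((3.204×10⁻¹⁹)(0.156)) ≈ 8.352×10⁻⁷ s.
pitch = v∥ T = (1.921×10⁵)(8.352×10⁻⁷) ≈ 0.160 m.

p ≈ 0.160 m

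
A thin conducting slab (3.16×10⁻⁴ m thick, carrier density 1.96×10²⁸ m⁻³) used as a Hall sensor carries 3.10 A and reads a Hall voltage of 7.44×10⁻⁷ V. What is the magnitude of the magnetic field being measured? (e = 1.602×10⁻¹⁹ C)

From V_H = IB/(n e t), B = V_H n e t / I.
B = (7.44×10⁻⁷)(1.96×10²⁸)(1.602×10⁻¹⁹)(3.16×10⁻⁴)/3.10 ≈ 0.238 T.

B ≈ 0.238 T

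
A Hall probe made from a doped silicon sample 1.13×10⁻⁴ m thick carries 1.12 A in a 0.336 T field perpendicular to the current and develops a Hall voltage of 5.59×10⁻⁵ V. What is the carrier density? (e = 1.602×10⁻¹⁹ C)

n ≈ 3.72×10²⁶ m⁻³

From V_H = IB/(n e t), n = IB/(V_H e t).
n = (1.12)(0.336)/((5.59×10⁻⁵)(1.602×10⁻¹⁹)(1.13×10⁻⁴)) ≈ 3.72×10²⁶ m⁻³.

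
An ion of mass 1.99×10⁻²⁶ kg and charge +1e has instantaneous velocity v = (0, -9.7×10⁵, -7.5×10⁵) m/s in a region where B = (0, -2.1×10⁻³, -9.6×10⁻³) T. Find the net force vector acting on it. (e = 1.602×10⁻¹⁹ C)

v×B = (7740, 0, 0) N/C.
F = q v×B = (1.602×10⁻¹⁹ C)·(7740, 0, 0) = (1.24×10⁻¹⁵, 0, 0) N.

F ≈ (1.24×10⁻¹⁵, 0, 0) N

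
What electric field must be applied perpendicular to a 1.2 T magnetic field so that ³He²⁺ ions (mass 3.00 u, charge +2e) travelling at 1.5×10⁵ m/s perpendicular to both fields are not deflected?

For straight-line motion qE = qvB, so E = vB.
E = 1.5×10⁵ × 1.2 = 1.8×10⁵ V/m.

E = 1.8×10⁵ V/m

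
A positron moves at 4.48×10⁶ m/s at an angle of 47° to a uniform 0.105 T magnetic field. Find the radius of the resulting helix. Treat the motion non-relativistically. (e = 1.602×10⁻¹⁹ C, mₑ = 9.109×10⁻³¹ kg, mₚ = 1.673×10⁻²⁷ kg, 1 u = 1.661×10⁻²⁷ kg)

v⊥ = v sinθ = 4.48×10⁶·sin47° ≈ 3.276×10⁶ m/s.
r = m v⊥/(|q|B) = (9.109×10⁻³¹)(3.276×10⁶)/((1.602×10⁻¹⁹)(0.105)) ≈ 1.77×10⁻⁴ m.

r ≈ 1.77×10⁻⁴ m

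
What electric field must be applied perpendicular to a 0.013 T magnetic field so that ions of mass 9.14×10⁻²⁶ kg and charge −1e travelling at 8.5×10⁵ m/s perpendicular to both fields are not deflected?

For straight-line motion qE = qvB, so E = vB.
E = 8.5×10⁵ × 0.013 = 1.1×10⁴ V/m.

E = 1.1×10⁴ V/m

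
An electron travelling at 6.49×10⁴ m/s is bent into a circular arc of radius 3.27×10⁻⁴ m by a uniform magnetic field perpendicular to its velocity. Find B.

From |q|vB = mv²/r, B = mv/(|q|r).
B = (9.109×10⁻³¹)(6.49×10⁴)/((1.602×10⁻¹⁹)(3.27×10⁻⁴)) ≈ 1.13×10⁻³ T.

B ≈ 1.13×10⁻³ T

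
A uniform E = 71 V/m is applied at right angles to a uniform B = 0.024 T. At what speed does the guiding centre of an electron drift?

v_d ≈ 3000 m/s

In crossed fields the guiding centre drifts at v_d = |E×B|/B² = E/B, independent of charge and mass.
v_d = 71/0.024 = 3000 m/s.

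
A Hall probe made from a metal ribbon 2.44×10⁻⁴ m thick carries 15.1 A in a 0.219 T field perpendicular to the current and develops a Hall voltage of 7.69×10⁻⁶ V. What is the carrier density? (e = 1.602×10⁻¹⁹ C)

n ≈ 1.10×10²⁸ m⁻³

From V_H = IB/(n e t), n = IB/(V_H e t).
n = (15.1)(0.219)/((7.69×10⁻⁶)(1.602×10⁻¹⁹)(2.44×10⁻⁴)) ≈ 1.10×10²⁸ m⁻³.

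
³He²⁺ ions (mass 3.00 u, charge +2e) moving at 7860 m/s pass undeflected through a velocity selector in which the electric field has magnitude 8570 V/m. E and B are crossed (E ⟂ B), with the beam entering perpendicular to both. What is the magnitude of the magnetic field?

B = 1.09 T

Balance of forces in the selector: qE = qvB ⇒ B = E/v.
B = 8570/7860 = 1.09 T.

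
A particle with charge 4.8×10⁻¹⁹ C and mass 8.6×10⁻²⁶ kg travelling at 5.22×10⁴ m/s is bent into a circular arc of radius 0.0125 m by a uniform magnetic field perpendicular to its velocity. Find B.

B ≈ 0.748 T

From |q|vB = mv²/r, B = mv/(|q|r).
B = (8.6×10⁻²⁶)(5.22×10⁴)/((4.8×10⁻¹⁹)(0.0125)) ≈ 0.748 T.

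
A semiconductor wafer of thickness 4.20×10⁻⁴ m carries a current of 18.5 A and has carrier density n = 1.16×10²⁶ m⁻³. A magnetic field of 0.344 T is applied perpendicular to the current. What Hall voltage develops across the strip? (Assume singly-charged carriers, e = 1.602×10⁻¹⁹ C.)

V_H ≈ 8.15×10⁻⁴ V

V_H = IB/(n e t).
V_H = (18.5)(0.344)/((1.16×10²⁶)(1.602×10⁻¹⁹)(4.20×10⁻⁴)) ≈ 8.15×10⁻⁴ V.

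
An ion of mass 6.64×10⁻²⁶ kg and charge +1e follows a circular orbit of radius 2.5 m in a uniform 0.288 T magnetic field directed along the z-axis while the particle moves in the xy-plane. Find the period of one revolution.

T ≈ 9.04×10⁻⁶ s

The cyclotron period depends only on m, q, B: T = 2πm/(|q|B).
T = 2π(6.64×10⁻²⁶)/((1.602×10⁻¹⁹)(0.288)) ≈ 9.04×10⁻⁶ s.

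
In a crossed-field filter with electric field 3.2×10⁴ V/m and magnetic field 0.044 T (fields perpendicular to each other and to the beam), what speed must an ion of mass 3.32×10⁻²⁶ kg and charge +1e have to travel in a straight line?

For undeflected motion the electric and magnetic forces balance: qE = qvB.
v = E/B = 3.2×10⁴/0.044 = 7.3×10⁵ m/s.

v = 7.3×10⁵ m/s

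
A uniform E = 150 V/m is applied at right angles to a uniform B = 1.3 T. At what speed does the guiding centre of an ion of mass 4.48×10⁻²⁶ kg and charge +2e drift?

v_d ≈ 120 m/s

The E×B drift speed is v_d = E/B.
v_d = 150/1.3 = 120 m/s.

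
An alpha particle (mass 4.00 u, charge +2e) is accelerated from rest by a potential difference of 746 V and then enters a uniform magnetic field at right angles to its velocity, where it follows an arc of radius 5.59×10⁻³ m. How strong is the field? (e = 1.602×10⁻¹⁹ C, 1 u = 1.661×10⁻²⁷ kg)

v = √(2|q|V/m) = √(2·3.204×10⁻¹⁹·746/6.644×10⁻²⁷) ≈ 2.682×10⁵ m/s.
B = mv/(|q|r) = (6.644×10⁻²⁷)(2.682×10⁵)/((3.204×10⁻¹⁹)(5.59×10⁻³)) ≈ 0.995 T.

B ≈ 0.995 T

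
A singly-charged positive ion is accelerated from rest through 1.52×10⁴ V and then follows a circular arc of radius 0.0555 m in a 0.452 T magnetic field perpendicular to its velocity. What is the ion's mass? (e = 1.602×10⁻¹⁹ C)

Combine |q|V = ½mv² and r = mv/(|q|B): eliminate v to get m = qB²r²/(2V).
m = (1.602×10⁻¹⁹)(0.452)²(0.0555)²/(2·1.52×10⁴) ≈ 3.32×10⁻²⁷ kg.

m ≈ 3.32×10⁻²⁷ kg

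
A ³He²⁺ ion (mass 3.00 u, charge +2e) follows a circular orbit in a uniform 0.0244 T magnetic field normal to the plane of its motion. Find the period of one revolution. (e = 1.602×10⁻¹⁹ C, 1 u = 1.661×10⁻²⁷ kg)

T ≈ 4.00×10⁻⁶ s

The cyclotron period depends only on m, q, B: T = 2πm/(|q|B).
T = 2π(4.983×10⁻²⁷)/((3.204×10⁻¹⁹)(0.0244)) ≈ 4.00×10⁻⁶ s.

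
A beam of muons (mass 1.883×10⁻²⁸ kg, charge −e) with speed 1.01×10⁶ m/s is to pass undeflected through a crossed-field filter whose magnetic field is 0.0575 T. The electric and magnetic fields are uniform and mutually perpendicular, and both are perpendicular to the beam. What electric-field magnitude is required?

For straight-line motion qE = qvB, so E = vB.
E = 1.01×10⁶ × 0.0575 = 5.81×10⁴ V/m.

E = 5.81×10⁴ V/m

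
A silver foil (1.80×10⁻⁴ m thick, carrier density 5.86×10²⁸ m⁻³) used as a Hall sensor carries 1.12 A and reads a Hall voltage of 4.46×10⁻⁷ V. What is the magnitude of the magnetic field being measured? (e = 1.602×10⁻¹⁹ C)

From V_H = IB/(n e t), B = V_H n e t / I.
B = (4.46×10⁻⁷)(5.86×10²⁸)(1.602×10⁻¹⁹)(1.80×10⁻⁴)/1.12 ≈ 0.673 T.

B ≈ 0.673 T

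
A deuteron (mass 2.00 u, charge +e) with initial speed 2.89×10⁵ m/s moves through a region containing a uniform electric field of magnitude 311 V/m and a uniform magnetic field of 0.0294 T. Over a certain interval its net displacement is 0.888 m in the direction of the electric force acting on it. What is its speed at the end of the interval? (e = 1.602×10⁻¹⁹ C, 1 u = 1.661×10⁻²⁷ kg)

B does no work; ΔKE = |q|E d.
½mv_f² = ½mv₀² + |q|Ed = ½(3.322×10⁻²⁷)(2.89×10⁵)² + (1.602×10⁻¹⁹)(311)(0.888) ≈ 1.387×10⁻¹⁶ J + 4.424×10⁻¹⁷ J ≈ 1.830×10⁻¹⁶ J.
v_f = √(2·1.830×10⁻¹⁶/3.322×10⁻²⁷) ≈ 3.32×10⁵ m/s.

v_f ≈ 3.32×10⁵ m/s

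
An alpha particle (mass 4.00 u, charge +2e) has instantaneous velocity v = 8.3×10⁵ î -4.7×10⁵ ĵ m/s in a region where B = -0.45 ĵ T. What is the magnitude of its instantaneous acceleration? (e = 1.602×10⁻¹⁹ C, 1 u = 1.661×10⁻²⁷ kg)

v×B = (0, 0, -3.74×10⁵) N/C.
F = q v×B = (3.204×10⁻¹⁹ C)·(0, 0, -3.74×10⁵) = (0, 0, -1.20×10⁻¹³) N.
|a| = |F|/m = 1.197×10⁻¹³/6.644×10⁻²⁷ ≈ 1.80×10¹³ m/s².

|a| ≈ 1.80×10¹³ m/s²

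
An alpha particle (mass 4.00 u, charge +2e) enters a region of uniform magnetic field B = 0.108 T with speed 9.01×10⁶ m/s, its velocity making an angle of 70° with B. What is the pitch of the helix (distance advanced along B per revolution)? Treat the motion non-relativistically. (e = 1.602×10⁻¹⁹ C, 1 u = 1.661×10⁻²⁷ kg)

p ≈ 3.72 m

v∥ = v cosθ = 9.01×10⁶·cos70° ≈ 3.082×10⁶ m/s.
T = 2πm/(|q|B) = 2π(6.644×10⁻²⁷)/((3.204×10⁻¹⁹)(0.108)) ≈ 1.206×10⁻⁶ s.
pitch = v∥ T = (3.082×10⁶)(1.206×10⁻⁶) ≈ 3.72 m.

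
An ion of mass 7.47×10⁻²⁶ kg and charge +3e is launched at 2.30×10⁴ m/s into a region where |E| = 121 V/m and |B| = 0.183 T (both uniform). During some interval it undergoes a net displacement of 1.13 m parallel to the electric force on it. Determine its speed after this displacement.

v_f ≈ 4.78×10⁴ m/s

B does no work; ΔKE = |q|E d.
½mv_f² = ½mv₀² + |q|Ed = ½(7.47×10⁻²⁶)(2.30×10⁴)² + (4.806×10⁻¹⁹)(121)(1.13) ≈ 1.976×10⁻¹⁷ J + 6.571×10⁻¹⁷ J ≈ 8.547×10⁻¹⁷ J.
v_f = √(2·8.547×10⁻¹⁷/7.47×10⁻²⁶) ≈ 4.78×10⁴ m/s.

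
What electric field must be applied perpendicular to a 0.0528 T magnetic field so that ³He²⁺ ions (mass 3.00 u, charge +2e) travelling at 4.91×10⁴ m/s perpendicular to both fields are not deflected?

E = 2590 V/m

For straight-line motion qE = qvB, so E = vB.
E = 4.91×10⁴ × 0.0528 = 2590 V/m.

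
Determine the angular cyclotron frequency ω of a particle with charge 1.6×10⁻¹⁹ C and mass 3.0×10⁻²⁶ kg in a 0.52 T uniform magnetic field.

ω ≈ 2.8×10⁶ rad/s

ω = |q|B/m.
ω = (1.6×10⁻¹⁹)(0.52)/3.0×10⁻²⁶ ≈ 2.8×10⁶ rad/s.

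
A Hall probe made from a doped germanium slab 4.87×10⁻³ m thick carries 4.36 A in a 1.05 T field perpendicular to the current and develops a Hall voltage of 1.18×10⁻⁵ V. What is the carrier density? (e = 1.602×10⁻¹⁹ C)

From V_H = IB/(n e t), n = IB/(V_H e t).
n = (4.36)(1.05)/((1.18×10⁻⁵)(1.602×10⁻¹⁹)(4.87×10⁻³)) ≈ 4.97×10²⁶ m⁻³.

n ≈ 4.97×10²⁶ m⁻³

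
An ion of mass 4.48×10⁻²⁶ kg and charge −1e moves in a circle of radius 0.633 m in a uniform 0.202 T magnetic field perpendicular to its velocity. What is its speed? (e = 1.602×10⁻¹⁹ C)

From |q|vB = mv²/r, v = |q|Br/m.
v = (1.602×10⁻¹⁹)(0.202)(0.633)/4.48×10⁻²⁶ ≈ 4.57×10⁵ m/s.

v ≈ 4.57×10⁵ m/s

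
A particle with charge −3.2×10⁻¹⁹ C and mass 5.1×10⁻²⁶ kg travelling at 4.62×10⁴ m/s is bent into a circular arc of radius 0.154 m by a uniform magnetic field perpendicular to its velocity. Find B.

From |q|vB = mv²/r, B = mv/(|q|r).
B = (5.1×10⁻²⁶)(4.62×10⁴)/((3.2×10⁻¹⁹)(0.154)) ≈ 0.0478 T.

B ≈ 0.0478 T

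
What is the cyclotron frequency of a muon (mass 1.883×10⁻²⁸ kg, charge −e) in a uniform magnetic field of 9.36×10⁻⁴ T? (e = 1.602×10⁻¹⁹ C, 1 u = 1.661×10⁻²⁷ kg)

f = |q|B/(2πm).
f = (1.602×10⁻¹⁹)(9.36×10⁻⁴)/(2π·1.883×10⁻²⁸) ≈ 1.27×10⁵ Hz.

f ≈ 1.27×10⁵ Hz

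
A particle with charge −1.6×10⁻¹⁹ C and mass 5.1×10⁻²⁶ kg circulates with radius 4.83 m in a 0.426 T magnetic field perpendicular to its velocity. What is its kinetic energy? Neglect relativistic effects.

v = |q|Br/m, then KE = ½mv² = (qBr)²/(2m).
v = (1.6×10⁻¹⁹)(0.426)(4.83)/5.1×10⁻²⁶ ≈ 6.455×10⁶ m/s.
KE = ½(5.1×10⁻²⁶)(6.455×10⁶)² ≈ 1.06×10⁻¹² J.

KE ≈ 1.06×10⁻¹² J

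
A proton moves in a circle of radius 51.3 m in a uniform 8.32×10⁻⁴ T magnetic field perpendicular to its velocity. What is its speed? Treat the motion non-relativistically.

v ≈ 4.09×10⁶ m/s

From |q|vB = mv²/r, v = |q|Br/m.
v = (1.602×10⁻¹⁹)(8.32×10⁻⁴)(51.3)/1.673×10⁻²⁷ ≈ 4.09×10⁶ m/s.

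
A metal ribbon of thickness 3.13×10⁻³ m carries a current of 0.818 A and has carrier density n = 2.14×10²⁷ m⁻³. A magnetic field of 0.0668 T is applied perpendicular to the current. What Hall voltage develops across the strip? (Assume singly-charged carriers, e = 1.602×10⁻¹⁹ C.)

V_H ≈ 5.09×10⁻⁸ V

V_H = IB/(n e t).
V_H = (0.818)(0.0668)/((2.14×10²⁷)(1.602×10⁻¹⁹)(3.13×10⁻³)) ≈ 5.09×10⁻⁸ V.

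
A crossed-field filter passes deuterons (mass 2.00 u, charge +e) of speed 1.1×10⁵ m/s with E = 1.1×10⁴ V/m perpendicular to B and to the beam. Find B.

Balance of forces in the selector: qE = qvB ⇒ B = E/v.
B = 1.1×10⁴/1.1×10⁵ = 0.10 T.

B = 0.10 T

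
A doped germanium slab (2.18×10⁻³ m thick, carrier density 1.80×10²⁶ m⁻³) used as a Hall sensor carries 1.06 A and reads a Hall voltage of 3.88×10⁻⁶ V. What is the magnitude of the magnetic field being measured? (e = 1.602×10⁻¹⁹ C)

From V_H = IB/(n e t), B = V_H n e t / I.
B = (3.88×10⁻⁶)(1.80×10²⁶)(1.602×10⁻¹⁹)(2.18×10⁻³)/1.06 ≈ 0.230 T.

B ≈ 0.230 T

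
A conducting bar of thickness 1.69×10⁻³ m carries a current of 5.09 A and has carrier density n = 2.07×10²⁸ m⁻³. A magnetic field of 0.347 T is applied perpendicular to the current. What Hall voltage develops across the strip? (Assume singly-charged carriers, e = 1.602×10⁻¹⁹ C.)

V_H ≈ 3.15×10⁻⁷ V

V_H = IB/(n e t).
V_H = (5.09)(0.347)/((2.07×10²⁸)(1.602×10⁻¹⁹)(1.69×10⁻³)) ≈ 3.15×10⁻⁷ V.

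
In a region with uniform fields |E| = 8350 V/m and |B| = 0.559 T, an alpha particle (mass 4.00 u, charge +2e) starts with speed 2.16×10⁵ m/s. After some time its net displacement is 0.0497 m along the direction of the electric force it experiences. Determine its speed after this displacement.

B does no work; ΔKE = |q|E d.
½mv_f² = ½mv₀² + |q|Ed = ½(6.644×10⁻²⁷)(2.16×10⁵)² + (3.204×10⁻¹⁹)(8350)(0.0497) ≈ 1.550×10⁻¹⁶ J + 1.330×10⁻¹⁶ J ≈ 2.880×10⁻¹⁶ J.
v_f = √(2·2.880×10⁻¹⁶/6.644×10⁻²⁷) ≈ 2.94×10⁵ m/s.

v_f ≈ 2.94×10⁵ m/s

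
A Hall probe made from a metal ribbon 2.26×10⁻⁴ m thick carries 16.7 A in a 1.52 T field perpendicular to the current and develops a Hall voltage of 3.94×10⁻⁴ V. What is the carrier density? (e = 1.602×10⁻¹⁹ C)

n ≈ 1.78×10²⁷ m⁻³

From V_H = IB/(n e t), n = IB/(V_H e t).
n = (16.7)(1.52)/((3.94×10⁻⁴)(1.602×10⁻¹⁹)(2.26×10⁻⁴)) ≈ 1.78×10²⁷ m⁻³.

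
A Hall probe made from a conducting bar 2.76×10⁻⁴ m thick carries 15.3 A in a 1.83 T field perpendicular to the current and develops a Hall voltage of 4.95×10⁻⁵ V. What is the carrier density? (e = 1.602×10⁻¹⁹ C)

From V_H = IB/(n e t), n = IB/(V_H e t).
n = (15.3)(1.83)/((4.95×10⁻⁵)(1.602×10⁻¹⁹)(2.76×10⁻⁴)) ≈ 1.28×10²⁸ m⁻³.

n ≈ 1.28×10²⁸ m⁻³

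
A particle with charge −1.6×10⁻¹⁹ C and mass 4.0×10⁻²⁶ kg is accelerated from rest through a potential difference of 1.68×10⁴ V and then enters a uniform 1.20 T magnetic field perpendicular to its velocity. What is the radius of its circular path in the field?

Acceleration: |q|V = ½mv² ⇒ v = √(2|q|V/m) = √(2·1.6×10⁻¹⁹·1.68×10⁴/4.0×10⁻²⁶) ≈ 3.666×10⁵ m/s.
In the field: r = mv/(|q|B) = (4.0×10⁻²⁶)(3.666×10⁵)/((1.6×10⁻¹⁹)(1.20)) ≈ 0.0764 m.

r ≈ 0.0764 m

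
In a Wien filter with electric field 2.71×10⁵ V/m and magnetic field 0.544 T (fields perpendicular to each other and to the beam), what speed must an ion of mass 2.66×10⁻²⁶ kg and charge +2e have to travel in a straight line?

v = 4.98×10⁵ m/s

Zero net Lorentz force requires |qE| = |q v×B|, i.e. E = vB.
v = E/B = 2.71×10⁵/0.544 = 4.98×10⁵ m/s.
The result is independent of the particle's charge and mass.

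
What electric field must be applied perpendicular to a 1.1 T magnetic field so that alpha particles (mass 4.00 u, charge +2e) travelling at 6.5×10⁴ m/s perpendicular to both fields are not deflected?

For straight-line motion qE = qvB, so E = vB.
E = 6.5×10⁴ × 1.1 = 7.2×10⁴ V/m.

E = 7.2×10⁴ V/m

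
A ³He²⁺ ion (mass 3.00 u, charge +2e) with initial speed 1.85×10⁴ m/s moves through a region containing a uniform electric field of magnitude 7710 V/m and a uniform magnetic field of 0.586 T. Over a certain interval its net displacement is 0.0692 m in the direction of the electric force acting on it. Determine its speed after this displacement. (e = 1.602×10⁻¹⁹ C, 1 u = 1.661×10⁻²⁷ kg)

B does no work; ΔKE = |q|E d.
½mv_f² = ½mv₀² + |q|Ed = ½(4.983×10⁻²⁷)(1.85×10⁴)² + (3.204×10⁻¹⁹)(7710)(0.0692) ≈ 8.527×10⁻¹⁹ J + 1.709×10⁻¹⁶ J ≈ 1.718×10⁻¹⁶ J.
v_f = √(2·1.718×10⁻¹⁶/4.983×10⁻²⁷) ≈ 2.63×10⁵ m/s.

v_f ≈ 2.63×10⁵ m/s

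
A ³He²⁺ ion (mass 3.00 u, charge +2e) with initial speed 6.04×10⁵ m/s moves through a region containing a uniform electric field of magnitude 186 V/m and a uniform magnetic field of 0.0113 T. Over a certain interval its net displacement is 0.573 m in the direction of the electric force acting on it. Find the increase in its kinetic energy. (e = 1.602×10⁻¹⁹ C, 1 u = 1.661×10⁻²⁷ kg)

The magnetic force is always ⟂ v and does no work; only the electric force changes KE.
ΔKE = F_E · d = |q|E d = (3.204×10⁻¹⁹)(186)(0.573) ≈ 3.41×10⁻¹⁷ J.

ΔKE ≈ 3.41×10⁻¹⁷ J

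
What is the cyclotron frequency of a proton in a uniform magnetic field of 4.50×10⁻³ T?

f ≈ 6.86×10⁴ Hz

f = |q|B/(2πm).
f = (1.602×10⁻¹⁹)(4.50×10⁻³)/(2π·1.673×10⁻²⁷) ≈ 6.86×10⁴ Hz.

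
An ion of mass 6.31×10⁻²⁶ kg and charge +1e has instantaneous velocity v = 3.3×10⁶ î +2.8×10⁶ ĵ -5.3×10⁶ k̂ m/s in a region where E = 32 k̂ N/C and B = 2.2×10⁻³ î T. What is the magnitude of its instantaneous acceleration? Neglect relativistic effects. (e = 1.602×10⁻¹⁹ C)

|a| ≈ 3.34×10¹⁰ m/s²

v×B = (0, -1.17×10⁴, -6160) N/C.
E + v×B = (0, -1.17×10⁴, -6130) N/C.
F = q(E + v×B) = (1.602×10⁻¹⁹ C)·(0, -1.17×10⁴, -6130) = (0, -1.87×10⁻¹⁵, -9.82×10⁻¹⁶) N.
|a| = |F|/m = 2.110×10⁻¹⁵/6.31×10⁻²⁶ ≈ 3.34×10¹⁰ m/s².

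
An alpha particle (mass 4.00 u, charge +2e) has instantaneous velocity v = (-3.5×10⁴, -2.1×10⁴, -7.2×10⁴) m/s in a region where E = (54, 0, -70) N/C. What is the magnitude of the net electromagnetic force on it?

|F| ≈ 2.83×10⁻¹⁷ N

Only an electric field acts, so F = qE = (3.204×10⁻¹⁹ C)·(54.0, 0, -70.0) = (1.73×10⁻¹⁷, 0, -2.24×10⁻¹⁷) N.
|F| = 2.83×10⁻¹⁷ N.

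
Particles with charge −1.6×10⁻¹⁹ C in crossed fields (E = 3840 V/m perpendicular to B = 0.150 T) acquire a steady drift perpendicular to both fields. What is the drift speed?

v_d ≈ 2.56×10⁴ m/s

The E×B drift speed is v_d = E/B.
v_d = 3840/0.150 = 2.56×10⁴ m/s.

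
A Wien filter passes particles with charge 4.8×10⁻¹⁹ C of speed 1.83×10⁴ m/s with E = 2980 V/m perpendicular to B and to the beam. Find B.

Balance of forces in the selector: qE = qvB ⇒ B = E/v.
B = 2980/1.83×10⁴ = 0.163 T.

B = 0.163 T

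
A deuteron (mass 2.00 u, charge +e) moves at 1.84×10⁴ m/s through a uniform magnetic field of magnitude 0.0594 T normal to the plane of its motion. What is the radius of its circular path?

The magnetic force provides the centripetal force: |q|vB = mv²/r.
r = mv/(|q|B) = (3.322×10⁻²⁷)(1.84×10⁴)/((1.602×10⁻¹⁹)(0.0594)) ≈ 6.42×10⁻³ m.

r ≈ 6.42×10⁻³ m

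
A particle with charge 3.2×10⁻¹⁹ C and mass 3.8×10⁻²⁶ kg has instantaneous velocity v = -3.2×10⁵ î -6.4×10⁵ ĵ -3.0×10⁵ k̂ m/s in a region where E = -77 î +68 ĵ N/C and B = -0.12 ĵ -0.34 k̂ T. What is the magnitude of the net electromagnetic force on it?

v×B = (1.82×10⁵, -1.09×10⁵, 3.84×10⁴) N/C.
E + v×B = (1.82×10⁵, -1.09×10⁵, 3.84×10⁴) N/C.
F = q(E + v×B) = (3.2×10⁻¹⁹ C)·(1.82×10⁵, -1.09×10⁵, 3.84×10⁴) = (5.81×10⁻¹⁴, -3.48×10⁻¹⁴, 1.23×10⁻¹⁴) N.
|F| = 6.88×10⁻¹⁴ N.

|F| ≈ 6.88×10⁻¹⁴ N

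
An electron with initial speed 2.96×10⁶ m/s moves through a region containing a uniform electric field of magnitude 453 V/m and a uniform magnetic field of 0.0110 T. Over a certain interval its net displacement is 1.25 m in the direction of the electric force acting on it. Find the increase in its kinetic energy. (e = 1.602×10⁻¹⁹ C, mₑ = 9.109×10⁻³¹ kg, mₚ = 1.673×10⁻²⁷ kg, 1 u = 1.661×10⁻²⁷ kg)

ΔKE ≈ 9.07×10⁻¹⁷ J

The magnetic force is always ⟂ v and does no work; only the electric force changes KE.
ΔKE = F_E · d = |q|E d = (1.602×10⁻¹⁹)(453)(1.25) ≈ 9.07×10⁻¹⁷ J.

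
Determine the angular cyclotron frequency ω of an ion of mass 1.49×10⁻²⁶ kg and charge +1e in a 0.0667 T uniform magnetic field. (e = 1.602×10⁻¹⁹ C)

ω ≈ 7.17×10⁵ rad/s

ω = |q|B/m.
ω = (1.602×10⁻¹⁹)(0.0667)/1.49×10⁻²⁶ ≈ 7.17×10⁵ rad/s.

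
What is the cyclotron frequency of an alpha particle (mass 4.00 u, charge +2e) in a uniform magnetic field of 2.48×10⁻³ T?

f = |q|B/(2πm).
f = (3.204×10⁻¹⁹)(2.48×10⁻³)/(2π·6.644×10⁻²⁷) ≈ 1.90×10⁴ Hz.

f ≈ 1.90×10⁴ Hz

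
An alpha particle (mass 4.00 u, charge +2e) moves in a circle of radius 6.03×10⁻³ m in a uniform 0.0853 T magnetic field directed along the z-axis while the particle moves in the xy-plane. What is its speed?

From |q|vB = mv²/r, v = |q|Br/m.
v = (3.204×10⁻¹⁹)(0.0853)(6.03×10⁻³)/6.644×10⁻²⁷ ≈ 2.48×10⁴ m/s.

v ≈ 2.48×10⁴ m/s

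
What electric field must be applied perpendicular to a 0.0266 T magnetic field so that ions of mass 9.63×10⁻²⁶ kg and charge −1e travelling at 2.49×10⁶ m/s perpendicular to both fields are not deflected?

For straight-line motion qE = qvB, so E = vB.
E = 2.49×10⁶ × 0.0266 = 6.62×10⁴ V/m.

E = 6.62×10⁴ V/m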